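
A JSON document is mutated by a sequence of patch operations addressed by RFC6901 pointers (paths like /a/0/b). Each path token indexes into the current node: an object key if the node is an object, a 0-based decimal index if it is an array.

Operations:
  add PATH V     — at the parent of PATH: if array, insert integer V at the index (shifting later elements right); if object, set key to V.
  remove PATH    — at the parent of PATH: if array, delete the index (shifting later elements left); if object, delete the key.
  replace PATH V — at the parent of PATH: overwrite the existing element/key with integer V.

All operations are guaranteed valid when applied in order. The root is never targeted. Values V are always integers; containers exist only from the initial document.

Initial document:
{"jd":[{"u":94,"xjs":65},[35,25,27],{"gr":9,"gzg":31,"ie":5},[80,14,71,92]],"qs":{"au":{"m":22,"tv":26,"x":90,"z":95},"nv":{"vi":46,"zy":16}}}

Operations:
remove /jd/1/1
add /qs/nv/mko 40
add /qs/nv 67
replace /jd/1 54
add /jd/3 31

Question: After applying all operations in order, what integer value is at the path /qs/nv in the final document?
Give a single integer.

Answer: 67

Derivation:
After op 1 (remove /jd/1/1): {"jd":[{"u":94,"xjs":65},[35,27],{"gr":9,"gzg":31,"ie":5},[80,14,71,92]],"qs":{"au":{"m":22,"tv":26,"x":90,"z":95},"nv":{"vi":46,"zy":16}}}
After op 2 (add /qs/nv/mko 40): {"jd":[{"u":94,"xjs":65},[35,27],{"gr":9,"gzg":31,"ie":5},[80,14,71,92]],"qs":{"au":{"m":22,"tv":26,"x":90,"z":95},"nv":{"mko":40,"vi":46,"zy":16}}}
After op 3 (add /qs/nv 67): {"jd":[{"u":94,"xjs":65},[35,27],{"gr":9,"gzg":31,"ie":5},[80,14,71,92]],"qs":{"au":{"m":22,"tv":26,"x":90,"z":95},"nv":67}}
After op 4 (replace /jd/1 54): {"jd":[{"u":94,"xjs":65},54,{"gr":9,"gzg":31,"ie":5},[80,14,71,92]],"qs":{"au":{"m":22,"tv":26,"x":90,"z":95},"nv":67}}
After op 5 (add /jd/3 31): {"jd":[{"u":94,"xjs":65},54,{"gr":9,"gzg":31,"ie":5},31,[80,14,71,92]],"qs":{"au":{"m":22,"tv":26,"x":90,"z":95},"nv":67}}
Value at /qs/nv: 67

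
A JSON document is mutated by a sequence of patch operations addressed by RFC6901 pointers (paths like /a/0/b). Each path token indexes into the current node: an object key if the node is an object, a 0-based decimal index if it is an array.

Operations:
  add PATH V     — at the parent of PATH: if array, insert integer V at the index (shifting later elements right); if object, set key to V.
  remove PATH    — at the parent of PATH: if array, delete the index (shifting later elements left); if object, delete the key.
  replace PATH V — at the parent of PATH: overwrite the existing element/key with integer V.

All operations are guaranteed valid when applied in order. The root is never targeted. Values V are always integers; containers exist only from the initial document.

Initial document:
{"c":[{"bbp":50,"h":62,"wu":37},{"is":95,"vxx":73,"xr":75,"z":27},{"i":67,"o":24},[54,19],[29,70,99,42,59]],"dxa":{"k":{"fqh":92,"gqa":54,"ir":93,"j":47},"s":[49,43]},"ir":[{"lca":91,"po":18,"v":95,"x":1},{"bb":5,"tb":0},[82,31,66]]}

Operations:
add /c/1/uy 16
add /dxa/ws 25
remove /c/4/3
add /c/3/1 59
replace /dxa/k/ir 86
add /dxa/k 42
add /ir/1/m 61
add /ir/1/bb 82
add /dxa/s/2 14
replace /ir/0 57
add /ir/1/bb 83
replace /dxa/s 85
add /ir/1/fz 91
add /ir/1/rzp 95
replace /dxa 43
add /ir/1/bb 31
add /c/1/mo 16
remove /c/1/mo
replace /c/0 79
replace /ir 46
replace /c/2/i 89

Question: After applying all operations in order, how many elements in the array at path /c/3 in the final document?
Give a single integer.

After op 1 (add /c/1/uy 16): {"c":[{"bbp":50,"h":62,"wu":37},{"is":95,"uy":16,"vxx":73,"xr":75,"z":27},{"i":67,"o":24},[54,19],[29,70,99,42,59]],"dxa":{"k":{"fqh":92,"gqa":54,"ir":93,"j":47},"s":[49,43]},"ir":[{"lca":91,"po":18,"v":95,"x":1},{"bb":5,"tb":0},[82,31,66]]}
After op 2 (add /dxa/ws 25): {"c":[{"bbp":50,"h":62,"wu":37},{"is":95,"uy":16,"vxx":73,"xr":75,"z":27},{"i":67,"o":24},[54,19],[29,70,99,42,59]],"dxa":{"k":{"fqh":92,"gqa":54,"ir":93,"j":47},"s":[49,43],"ws":25},"ir":[{"lca":91,"po":18,"v":95,"x":1},{"bb":5,"tb":0},[82,31,66]]}
After op 3 (remove /c/4/3): {"c":[{"bbp":50,"h":62,"wu":37},{"is":95,"uy":16,"vxx":73,"xr":75,"z":27},{"i":67,"o":24},[54,19],[29,70,99,59]],"dxa":{"k":{"fqh":92,"gqa":54,"ir":93,"j":47},"s":[49,43],"ws":25},"ir":[{"lca":91,"po":18,"v":95,"x":1},{"bb":5,"tb":0},[82,31,66]]}
After op 4 (add /c/3/1 59): {"c":[{"bbp":50,"h":62,"wu":37},{"is":95,"uy":16,"vxx":73,"xr":75,"z":27},{"i":67,"o":24},[54,59,19],[29,70,99,59]],"dxa":{"k":{"fqh":92,"gqa":54,"ir":93,"j":47},"s":[49,43],"ws":25},"ir":[{"lca":91,"po":18,"v":95,"x":1},{"bb":5,"tb":0},[82,31,66]]}
After op 5 (replace /dxa/k/ir 86): {"c":[{"bbp":50,"h":62,"wu":37},{"is":95,"uy":16,"vxx":73,"xr":75,"z":27},{"i":67,"o":24},[54,59,19],[29,70,99,59]],"dxa":{"k":{"fqh":92,"gqa":54,"ir":86,"j":47},"s":[49,43],"ws":25},"ir":[{"lca":91,"po":18,"v":95,"x":1},{"bb":5,"tb":0},[82,31,66]]}
After op 6 (add /dxa/k 42): {"c":[{"bbp":50,"h":62,"wu":37},{"is":95,"uy":16,"vxx":73,"xr":75,"z":27},{"i":67,"o":24},[54,59,19],[29,70,99,59]],"dxa":{"k":42,"s":[49,43],"ws":25},"ir":[{"lca":91,"po":18,"v":95,"x":1},{"bb":5,"tb":0},[82,31,66]]}
After op 7 (add /ir/1/m 61): {"c":[{"bbp":50,"h":62,"wu":37},{"is":95,"uy":16,"vxx":73,"xr":75,"z":27},{"i":67,"o":24},[54,59,19],[29,70,99,59]],"dxa":{"k":42,"s":[49,43],"ws":25},"ir":[{"lca":91,"po":18,"v":95,"x":1},{"bb":5,"m":61,"tb":0},[82,31,66]]}
After op 8 (add /ir/1/bb 82): {"c":[{"bbp":50,"h":62,"wu":37},{"is":95,"uy":16,"vxx":73,"xr":75,"z":27},{"i":67,"o":24},[54,59,19],[29,70,99,59]],"dxa":{"k":42,"s":[49,43],"ws":25},"ir":[{"lca":91,"po":18,"v":95,"x":1},{"bb":82,"m":61,"tb":0},[82,31,66]]}
After op 9 (add /dxa/s/2 14): {"c":[{"bbp":50,"h":62,"wu":37},{"is":95,"uy":16,"vxx":73,"xr":75,"z":27},{"i":67,"o":24},[54,59,19],[29,70,99,59]],"dxa":{"k":42,"s":[49,43,14],"ws":25},"ir":[{"lca":91,"po":18,"v":95,"x":1},{"bb":82,"m":61,"tb":0},[82,31,66]]}
After op 10 (replace /ir/0 57): {"c":[{"bbp":50,"h":62,"wu":37},{"is":95,"uy":16,"vxx":73,"xr":75,"z":27},{"i":67,"o":24},[54,59,19],[29,70,99,59]],"dxa":{"k":42,"s":[49,43,14],"ws":25},"ir":[57,{"bb":82,"m":61,"tb":0},[82,31,66]]}
After op 11 (add /ir/1/bb 83): {"c":[{"bbp":50,"h":62,"wu":37},{"is":95,"uy":16,"vxx":73,"xr":75,"z":27},{"i":67,"o":24},[54,59,19],[29,70,99,59]],"dxa":{"k":42,"s":[49,43,14],"ws":25},"ir":[57,{"bb":83,"m":61,"tb":0},[82,31,66]]}
After op 12 (replace /dxa/s 85): {"c":[{"bbp":50,"h":62,"wu":37},{"is":95,"uy":16,"vxx":73,"xr":75,"z":27},{"i":67,"o":24},[54,59,19],[29,70,99,59]],"dxa":{"k":42,"s":85,"ws":25},"ir":[57,{"bb":83,"m":61,"tb":0},[82,31,66]]}
After op 13 (add /ir/1/fz 91): {"c":[{"bbp":50,"h":62,"wu":37},{"is":95,"uy":16,"vxx":73,"xr":75,"z":27},{"i":67,"o":24},[54,59,19],[29,70,99,59]],"dxa":{"k":42,"s":85,"ws":25},"ir":[57,{"bb":83,"fz":91,"m":61,"tb":0},[82,31,66]]}
After op 14 (add /ir/1/rzp 95): {"c":[{"bbp":50,"h":62,"wu":37},{"is":95,"uy":16,"vxx":73,"xr":75,"z":27},{"i":67,"o":24},[54,59,19],[29,70,99,59]],"dxa":{"k":42,"s":85,"ws":25},"ir":[57,{"bb":83,"fz":91,"m":61,"rzp":95,"tb":0},[82,31,66]]}
After op 15 (replace /dxa 43): {"c":[{"bbp":50,"h":62,"wu":37},{"is":95,"uy":16,"vxx":73,"xr":75,"z":27},{"i":67,"o":24},[54,59,19],[29,70,99,59]],"dxa":43,"ir":[57,{"bb":83,"fz":91,"m":61,"rzp":95,"tb":0},[82,31,66]]}
After op 16 (add /ir/1/bb 31): {"c":[{"bbp":50,"h":62,"wu":37},{"is":95,"uy":16,"vxx":73,"xr":75,"z":27},{"i":67,"o":24},[54,59,19],[29,70,99,59]],"dxa":43,"ir":[57,{"bb":31,"fz":91,"m":61,"rzp":95,"tb":0},[82,31,66]]}
After op 17 (add /c/1/mo 16): {"c":[{"bbp":50,"h":62,"wu":37},{"is":95,"mo":16,"uy":16,"vxx":73,"xr":75,"z":27},{"i":67,"o":24},[54,59,19],[29,70,99,59]],"dxa":43,"ir":[57,{"bb":31,"fz":91,"m":61,"rzp":95,"tb":0},[82,31,66]]}
After op 18 (remove /c/1/mo): {"c":[{"bbp":50,"h":62,"wu":37},{"is":95,"uy":16,"vxx":73,"xr":75,"z":27},{"i":67,"o":24},[54,59,19],[29,70,99,59]],"dxa":43,"ir":[57,{"bb":31,"fz":91,"m":61,"rzp":95,"tb":0},[82,31,66]]}
After op 19 (replace /c/0 79): {"c":[79,{"is":95,"uy":16,"vxx":73,"xr":75,"z":27},{"i":67,"o":24},[54,59,19],[29,70,99,59]],"dxa":43,"ir":[57,{"bb":31,"fz":91,"m":61,"rzp":95,"tb":0},[82,31,66]]}
After op 20 (replace /ir 46): {"c":[79,{"is":95,"uy":16,"vxx":73,"xr":75,"z":27},{"i":67,"o":24},[54,59,19],[29,70,99,59]],"dxa":43,"ir":46}
After op 21 (replace /c/2/i 89): {"c":[79,{"is":95,"uy":16,"vxx":73,"xr":75,"z":27},{"i":89,"o":24},[54,59,19],[29,70,99,59]],"dxa":43,"ir":46}
Size at path /c/3: 3

Answer: 3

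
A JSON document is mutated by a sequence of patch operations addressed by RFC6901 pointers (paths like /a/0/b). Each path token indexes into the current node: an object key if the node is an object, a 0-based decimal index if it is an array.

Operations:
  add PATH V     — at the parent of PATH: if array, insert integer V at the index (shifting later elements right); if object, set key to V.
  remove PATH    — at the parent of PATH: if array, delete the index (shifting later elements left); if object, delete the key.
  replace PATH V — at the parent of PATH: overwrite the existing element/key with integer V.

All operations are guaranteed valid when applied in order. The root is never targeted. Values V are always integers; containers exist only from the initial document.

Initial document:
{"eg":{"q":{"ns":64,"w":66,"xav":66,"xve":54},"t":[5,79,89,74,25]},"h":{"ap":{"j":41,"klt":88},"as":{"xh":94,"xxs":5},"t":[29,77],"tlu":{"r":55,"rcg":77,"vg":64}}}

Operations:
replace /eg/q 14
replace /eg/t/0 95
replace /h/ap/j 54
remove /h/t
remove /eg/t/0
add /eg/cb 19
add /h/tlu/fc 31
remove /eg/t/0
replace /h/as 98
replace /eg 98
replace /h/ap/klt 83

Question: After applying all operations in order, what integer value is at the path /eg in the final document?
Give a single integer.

Answer: 98

Derivation:
After op 1 (replace /eg/q 14): {"eg":{"q":14,"t":[5,79,89,74,25]},"h":{"ap":{"j":41,"klt":88},"as":{"xh":94,"xxs":5},"t":[29,77],"tlu":{"r":55,"rcg":77,"vg":64}}}
After op 2 (replace /eg/t/0 95): {"eg":{"q":14,"t":[95,79,89,74,25]},"h":{"ap":{"j":41,"klt":88},"as":{"xh":94,"xxs":5},"t":[29,77],"tlu":{"r":55,"rcg":77,"vg":64}}}
After op 3 (replace /h/ap/j 54): {"eg":{"q":14,"t":[95,79,89,74,25]},"h":{"ap":{"j":54,"klt":88},"as":{"xh":94,"xxs":5},"t":[29,77],"tlu":{"r":55,"rcg":77,"vg":64}}}
After op 4 (remove /h/t): {"eg":{"q":14,"t":[95,79,89,74,25]},"h":{"ap":{"j":54,"klt":88},"as":{"xh":94,"xxs":5},"tlu":{"r":55,"rcg":77,"vg":64}}}
After op 5 (remove /eg/t/0): {"eg":{"q":14,"t":[79,89,74,25]},"h":{"ap":{"j":54,"klt":88},"as":{"xh":94,"xxs":5},"tlu":{"r":55,"rcg":77,"vg":64}}}
After op 6 (add /eg/cb 19): {"eg":{"cb":19,"q":14,"t":[79,89,74,25]},"h":{"ap":{"j":54,"klt":88},"as":{"xh":94,"xxs":5},"tlu":{"r":55,"rcg":77,"vg":64}}}
After op 7 (add /h/tlu/fc 31): {"eg":{"cb":19,"q":14,"t":[79,89,74,25]},"h":{"ap":{"j":54,"klt":88},"as":{"xh":94,"xxs":5},"tlu":{"fc":31,"r":55,"rcg":77,"vg":64}}}
After op 8 (remove /eg/t/0): {"eg":{"cb":19,"q":14,"t":[89,74,25]},"h":{"ap":{"j":54,"klt":88},"as":{"xh":94,"xxs":5},"tlu":{"fc":31,"r":55,"rcg":77,"vg":64}}}
After op 9 (replace /h/as 98): {"eg":{"cb":19,"q":14,"t":[89,74,25]},"h":{"ap":{"j":54,"klt":88},"as":98,"tlu":{"fc":31,"r":55,"rcg":77,"vg":64}}}
After op 10 (replace /eg 98): {"eg":98,"h":{"ap":{"j":54,"klt":88},"as":98,"tlu":{"fc":31,"r":55,"rcg":77,"vg":64}}}
After op 11 (replace /h/ap/klt 83): {"eg":98,"h":{"ap":{"j":54,"klt":83},"as":98,"tlu":{"fc":31,"r":55,"rcg":77,"vg":64}}}
Value at /eg: 98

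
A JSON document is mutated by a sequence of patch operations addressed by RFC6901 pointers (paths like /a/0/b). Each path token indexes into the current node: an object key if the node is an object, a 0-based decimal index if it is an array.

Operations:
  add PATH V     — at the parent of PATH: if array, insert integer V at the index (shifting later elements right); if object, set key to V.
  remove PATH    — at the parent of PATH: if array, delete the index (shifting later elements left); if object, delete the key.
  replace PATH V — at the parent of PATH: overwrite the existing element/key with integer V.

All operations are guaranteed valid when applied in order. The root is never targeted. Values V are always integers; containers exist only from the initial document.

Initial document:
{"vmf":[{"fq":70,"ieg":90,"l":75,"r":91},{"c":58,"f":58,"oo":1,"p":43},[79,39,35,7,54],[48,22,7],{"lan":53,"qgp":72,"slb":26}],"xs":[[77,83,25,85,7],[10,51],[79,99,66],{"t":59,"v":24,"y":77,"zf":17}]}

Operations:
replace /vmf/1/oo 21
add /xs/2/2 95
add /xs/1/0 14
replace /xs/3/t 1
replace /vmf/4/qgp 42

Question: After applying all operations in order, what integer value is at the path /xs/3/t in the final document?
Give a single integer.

After op 1 (replace /vmf/1/oo 21): {"vmf":[{"fq":70,"ieg":90,"l":75,"r":91},{"c":58,"f":58,"oo":21,"p":43},[79,39,35,7,54],[48,22,7],{"lan":53,"qgp":72,"slb":26}],"xs":[[77,83,25,85,7],[10,51],[79,99,66],{"t":59,"v":24,"y":77,"zf":17}]}
After op 2 (add /xs/2/2 95): {"vmf":[{"fq":70,"ieg":90,"l":75,"r":91},{"c":58,"f":58,"oo":21,"p":43},[79,39,35,7,54],[48,22,7],{"lan":53,"qgp":72,"slb":26}],"xs":[[77,83,25,85,7],[10,51],[79,99,95,66],{"t":59,"v":24,"y":77,"zf":17}]}
After op 3 (add /xs/1/0 14): {"vmf":[{"fq":70,"ieg":90,"l":75,"r":91},{"c":58,"f":58,"oo":21,"p":43},[79,39,35,7,54],[48,22,7],{"lan":53,"qgp":72,"slb":26}],"xs":[[77,83,25,85,7],[14,10,51],[79,99,95,66],{"t":59,"v":24,"y":77,"zf":17}]}
After op 4 (replace /xs/3/t 1): {"vmf":[{"fq":70,"ieg":90,"l":75,"r":91},{"c":58,"f":58,"oo":21,"p":43},[79,39,35,7,54],[48,22,7],{"lan":53,"qgp":72,"slb":26}],"xs":[[77,83,25,85,7],[14,10,51],[79,99,95,66],{"t":1,"v":24,"y":77,"zf":17}]}
After op 5 (replace /vmf/4/qgp 42): {"vmf":[{"fq":70,"ieg":90,"l":75,"r":91},{"c":58,"f":58,"oo":21,"p":43},[79,39,35,7,54],[48,22,7],{"lan":53,"qgp":42,"slb":26}],"xs":[[77,83,25,85,7],[14,10,51],[79,99,95,66],{"t":1,"v":24,"y":77,"zf":17}]}
Value at /xs/3/t: 1

Answer: 1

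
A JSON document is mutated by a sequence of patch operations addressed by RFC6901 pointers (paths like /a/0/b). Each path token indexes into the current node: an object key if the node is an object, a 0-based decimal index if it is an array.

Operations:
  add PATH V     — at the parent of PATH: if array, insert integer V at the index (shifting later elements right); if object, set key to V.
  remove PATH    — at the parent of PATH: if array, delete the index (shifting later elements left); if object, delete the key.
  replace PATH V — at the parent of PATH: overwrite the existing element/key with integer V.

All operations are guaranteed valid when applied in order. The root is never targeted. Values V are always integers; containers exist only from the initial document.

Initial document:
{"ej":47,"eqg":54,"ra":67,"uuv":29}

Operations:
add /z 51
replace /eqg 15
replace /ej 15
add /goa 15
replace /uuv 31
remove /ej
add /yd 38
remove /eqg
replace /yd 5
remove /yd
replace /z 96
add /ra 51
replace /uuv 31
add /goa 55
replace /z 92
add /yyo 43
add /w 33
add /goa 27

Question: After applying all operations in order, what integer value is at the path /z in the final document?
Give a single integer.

Answer: 92

Derivation:
After op 1 (add /z 51): {"ej":47,"eqg":54,"ra":67,"uuv":29,"z":51}
After op 2 (replace /eqg 15): {"ej":47,"eqg":15,"ra":67,"uuv":29,"z":51}
After op 3 (replace /ej 15): {"ej":15,"eqg":15,"ra":67,"uuv":29,"z":51}
After op 4 (add /goa 15): {"ej":15,"eqg":15,"goa":15,"ra":67,"uuv":29,"z":51}
After op 5 (replace /uuv 31): {"ej":15,"eqg":15,"goa":15,"ra":67,"uuv":31,"z":51}
After op 6 (remove /ej): {"eqg":15,"goa":15,"ra":67,"uuv":31,"z":51}
After op 7 (add /yd 38): {"eqg":15,"goa":15,"ra":67,"uuv":31,"yd":38,"z":51}
After op 8 (remove /eqg): {"goa":15,"ra":67,"uuv":31,"yd":38,"z":51}
After op 9 (replace /yd 5): {"goa":15,"ra":67,"uuv":31,"yd":5,"z":51}
After op 10 (remove /yd): {"goa":15,"ra":67,"uuv":31,"z":51}
After op 11 (replace /z 96): {"goa":15,"ra":67,"uuv":31,"z":96}
After op 12 (add /ra 51): {"goa":15,"ra":51,"uuv":31,"z":96}
After op 13 (replace /uuv 31): {"goa":15,"ra":51,"uuv":31,"z":96}
After op 14 (add /goa 55): {"goa":55,"ra":51,"uuv":31,"z":96}
After op 15 (replace /z 92): {"goa":55,"ra":51,"uuv":31,"z":92}
After op 16 (add /yyo 43): {"goa":55,"ra":51,"uuv":31,"yyo":43,"z":92}
After op 17 (add /w 33): {"goa":55,"ra":51,"uuv":31,"w":33,"yyo":43,"z":92}
After op 18 (add /goa 27): {"goa":27,"ra":51,"uuv":31,"w":33,"yyo":43,"z":92}
Value at /z: 92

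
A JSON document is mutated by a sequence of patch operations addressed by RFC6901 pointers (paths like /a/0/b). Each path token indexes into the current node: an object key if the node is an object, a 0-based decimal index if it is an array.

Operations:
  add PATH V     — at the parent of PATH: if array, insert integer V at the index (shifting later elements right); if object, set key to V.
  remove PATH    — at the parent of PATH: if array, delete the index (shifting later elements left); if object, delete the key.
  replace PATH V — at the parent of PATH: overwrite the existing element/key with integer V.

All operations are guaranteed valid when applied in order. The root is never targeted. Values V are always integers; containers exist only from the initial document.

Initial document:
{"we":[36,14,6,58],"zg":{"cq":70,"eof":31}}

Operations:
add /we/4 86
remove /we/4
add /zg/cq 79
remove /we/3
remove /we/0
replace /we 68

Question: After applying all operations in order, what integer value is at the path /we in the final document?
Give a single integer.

After op 1 (add /we/4 86): {"we":[36,14,6,58,86],"zg":{"cq":70,"eof":31}}
After op 2 (remove /we/4): {"we":[36,14,6,58],"zg":{"cq":70,"eof":31}}
After op 3 (add /zg/cq 79): {"we":[36,14,6,58],"zg":{"cq":79,"eof":31}}
After op 4 (remove /we/3): {"we":[36,14,6],"zg":{"cq":79,"eof":31}}
After op 5 (remove /we/0): {"we":[14,6],"zg":{"cq":79,"eof":31}}
After op 6 (replace /we 68): {"we":68,"zg":{"cq":79,"eof":31}}
Value at /we: 68

Answer: 68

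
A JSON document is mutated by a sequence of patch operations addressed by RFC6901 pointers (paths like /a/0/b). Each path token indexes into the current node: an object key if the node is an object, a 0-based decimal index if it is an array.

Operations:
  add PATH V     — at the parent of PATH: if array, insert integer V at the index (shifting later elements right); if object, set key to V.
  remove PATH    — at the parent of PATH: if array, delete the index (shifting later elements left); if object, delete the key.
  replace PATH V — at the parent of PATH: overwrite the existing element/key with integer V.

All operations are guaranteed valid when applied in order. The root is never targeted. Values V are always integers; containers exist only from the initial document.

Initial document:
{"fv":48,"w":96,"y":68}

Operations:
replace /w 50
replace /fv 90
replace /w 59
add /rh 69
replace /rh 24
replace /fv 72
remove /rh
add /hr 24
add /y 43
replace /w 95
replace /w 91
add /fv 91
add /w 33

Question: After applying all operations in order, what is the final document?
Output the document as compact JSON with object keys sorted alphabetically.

Answer: {"fv":91,"hr":24,"w":33,"y":43}

Derivation:
After op 1 (replace /w 50): {"fv":48,"w":50,"y":68}
After op 2 (replace /fv 90): {"fv":90,"w":50,"y":68}
After op 3 (replace /w 59): {"fv":90,"w":59,"y":68}
After op 4 (add /rh 69): {"fv":90,"rh":69,"w":59,"y":68}
After op 5 (replace /rh 24): {"fv":90,"rh":24,"w":59,"y":68}
After op 6 (replace /fv 72): {"fv":72,"rh":24,"w":59,"y":68}
After op 7 (remove /rh): {"fv":72,"w":59,"y":68}
After op 8 (add /hr 24): {"fv":72,"hr":24,"w":59,"y":68}
After op 9 (add /y 43): {"fv":72,"hr":24,"w":59,"y":43}
After op 10 (replace /w 95): {"fv":72,"hr":24,"w":95,"y":43}
After op 11 (replace /w 91): {"fv":72,"hr":24,"w":91,"y":43}
After op 12 (add /fv 91): {"fv":91,"hr":24,"w":91,"y":43}
After op 13 (add /w 33): {"fv":91,"hr":24,"w":33,"y":43}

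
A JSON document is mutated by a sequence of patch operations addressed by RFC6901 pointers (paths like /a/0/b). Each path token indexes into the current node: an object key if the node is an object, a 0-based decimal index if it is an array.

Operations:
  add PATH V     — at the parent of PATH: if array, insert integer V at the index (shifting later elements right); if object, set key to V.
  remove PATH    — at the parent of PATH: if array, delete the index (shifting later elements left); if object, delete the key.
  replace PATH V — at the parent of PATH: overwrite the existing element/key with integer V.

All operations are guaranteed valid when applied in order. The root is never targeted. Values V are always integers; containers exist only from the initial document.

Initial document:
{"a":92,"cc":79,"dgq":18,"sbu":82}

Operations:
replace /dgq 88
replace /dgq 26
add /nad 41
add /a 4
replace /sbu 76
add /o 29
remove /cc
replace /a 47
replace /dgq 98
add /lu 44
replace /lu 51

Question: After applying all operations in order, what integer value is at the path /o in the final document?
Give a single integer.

After op 1 (replace /dgq 88): {"a":92,"cc":79,"dgq":88,"sbu":82}
After op 2 (replace /dgq 26): {"a":92,"cc":79,"dgq":26,"sbu":82}
After op 3 (add /nad 41): {"a":92,"cc":79,"dgq":26,"nad":41,"sbu":82}
After op 4 (add /a 4): {"a":4,"cc":79,"dgq":26,"nad":41,"sbu":82}
After op 5 (replace /sbu 76): {"a":4,"cc":79,"dgq":26,"nad":41,"sbu":76}
After op 6 (add /o 29): {"a":4,"cc":79,"dgq":26,"nad":41,"o":29,"sbu":76}
After op 7 (remove /cc): {"a":4,"dgq":26,"nad":41,"o":29,"sbu":76}
After op 8 (replace /a 47): {"a":47,"dgq":26,"nad":41,"o":29,"sbu":76}
After op 9 (replace /dgq 98): {"a":47,"dgq":98,"nad":41,"o":29,"sbu":76}
After op 10 (add /lu 44): {"a":47,"dgq":98,"lu":44,"nad":41,"o":29,"sbu":76}
After op 11 (replace /lu 51): {"a":47,"dgq":98,"lu":51,"nad":41,"o":29,"sbu":76}
Value at /o: 29

Answer: 29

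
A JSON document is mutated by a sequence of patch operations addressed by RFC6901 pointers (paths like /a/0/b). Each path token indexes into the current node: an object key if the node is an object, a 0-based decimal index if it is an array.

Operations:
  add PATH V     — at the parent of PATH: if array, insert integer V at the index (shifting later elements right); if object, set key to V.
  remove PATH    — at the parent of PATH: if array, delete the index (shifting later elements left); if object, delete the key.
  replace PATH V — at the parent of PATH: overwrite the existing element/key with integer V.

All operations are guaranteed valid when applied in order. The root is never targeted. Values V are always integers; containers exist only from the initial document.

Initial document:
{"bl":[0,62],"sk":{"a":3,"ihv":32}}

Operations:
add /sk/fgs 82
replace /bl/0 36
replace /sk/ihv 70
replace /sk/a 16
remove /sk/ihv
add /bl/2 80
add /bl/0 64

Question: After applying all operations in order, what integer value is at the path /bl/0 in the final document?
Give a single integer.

After op 1 (add /sk/fgs 82): {"bl":[0,62],"sk":{"a":3,"fgs":82,"ihv":32}}
After op 2 (replace /bl/0 36): {"bl":[36,62],"sk":{"a":3,"fgs":82,"ihv":32}}
After op 3 (replace /sk/ihv 70): {"bl":[36,62],"sk":{"a":3,"fgs":82,"ihv":70}}
After op 4 (replace /sk/a 16): {"bl":[36,62],"sk":{"a":16,"fgs":82,"ihv":70}}
After op 5 (remove /sk/ihv): {"bl":[36,62],"sk":{"a":16,"fgs":82}}
After op 6 (add /bl/2 80): {"bl":[36,62,80],"sk":{"a":16,"fgs":82}}
After op 7 (add /bl/0 64): {"bl":[64,36,62,80],"sk":{"a":16,"fgs":82}}
Value at /bl/0: 64

Answer: 64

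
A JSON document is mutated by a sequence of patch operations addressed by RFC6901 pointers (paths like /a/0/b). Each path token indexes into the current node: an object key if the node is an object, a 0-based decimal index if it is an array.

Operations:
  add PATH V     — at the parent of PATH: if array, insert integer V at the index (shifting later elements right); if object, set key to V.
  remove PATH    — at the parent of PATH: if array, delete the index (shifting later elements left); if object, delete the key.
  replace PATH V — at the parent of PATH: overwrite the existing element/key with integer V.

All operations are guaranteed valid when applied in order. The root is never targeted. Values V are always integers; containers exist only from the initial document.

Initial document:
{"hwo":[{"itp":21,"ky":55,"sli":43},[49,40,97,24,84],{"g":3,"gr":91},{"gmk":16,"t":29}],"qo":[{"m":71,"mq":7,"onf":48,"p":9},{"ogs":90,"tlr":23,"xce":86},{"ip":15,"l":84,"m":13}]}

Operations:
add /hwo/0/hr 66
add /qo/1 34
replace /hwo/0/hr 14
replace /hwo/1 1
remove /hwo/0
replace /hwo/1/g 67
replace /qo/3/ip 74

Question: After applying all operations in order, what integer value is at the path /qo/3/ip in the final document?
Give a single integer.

After op 1 (add /hwo/0/hr 66): {"hwo":[{"hr":66,"itp":21,"ky":55,"sli":43},[49,40,97,24,84],{"g":3,"gr":91},{"gmk":16,"t":29}],"qo":[{"m":71,"mq":7,"onf":48,"p":9},{"ogs":90,"tlr":23,"xce":86},{"ip":15,"l":84,"m":13}]}
After op 2 (add /qo/1 34): {"hwo":[{"hr":66,"itp":21,"ky":55,"sli":43},[49,40,97,24,84],{"g":3,"gr":91},{"gmk":16,"t":29}],"qo":[{"m":71,"mq":7,"onf":48,"p":9},34,{"ogs":90,"tlr":23,"xce":86},{"ip":15,"l":84,"m":13}]}
After op 3 (replace /hwo/0/hr 14): {"hwo":[{"hr":14,"itp":21,"ky":55,"sli":43},[49,40,97,24,84],{"g":3,"gr":91},{"gmk":16,"t":29}],"qo":[{"m":71,"mq":7,"onf":48,"p":9},34,{"ogs":90,"tlr":23,"xce":86},{"ip":15,"l":84,"m":13}]}
After op 4 (replace /hwo/1 1): {"hwo":[{"hr":14,"itp":21,"ky":55,"sli":43},1,{"g":3,"gr":91},{"gmk":16,"t":29}],"qo":[{"m":71,"mq":7,"onf":48,"p":9},34,{"ogs":90,"tlr":23,"xce":86},{"ip":15,"l":84,"m":13}]}
After op 5 (remove /hwo/0): {"hwo":[1,{"g":3,"gr":91},{"gmk":16,"t":29}],"qo":[{"m":71,"mq":7,"onf":48,"p":9},34,{"ogs":90,"tlr":23,"xce":86},{"ip":15,"l":84,"m":13}]}
After op 6 (replace /hwo/1/g 67): {"hwo":[1,{"g":67,"gr":91},{"gmk":16,"t":29}],"qo":[{"m":71,"mq":7,"onf":48,"p":9},34,{"ogs":90,"tlr":23,"xce":86},{"ip":15,"l":84,"m":13}]}
After op 7 (replace /qo/3/ip 74): {"hwo":[1,{"g":67,"gr":91},{"gmk":16,"t":29}],"qo":[{"m":71,"mq":7,"onf":48,"p":9},34,{"ogs":90,"tlr":23,"xce":86},{"ip":74,"l":84,"m":13}]}
Value at /qo/3/ip: 74

Answer: 74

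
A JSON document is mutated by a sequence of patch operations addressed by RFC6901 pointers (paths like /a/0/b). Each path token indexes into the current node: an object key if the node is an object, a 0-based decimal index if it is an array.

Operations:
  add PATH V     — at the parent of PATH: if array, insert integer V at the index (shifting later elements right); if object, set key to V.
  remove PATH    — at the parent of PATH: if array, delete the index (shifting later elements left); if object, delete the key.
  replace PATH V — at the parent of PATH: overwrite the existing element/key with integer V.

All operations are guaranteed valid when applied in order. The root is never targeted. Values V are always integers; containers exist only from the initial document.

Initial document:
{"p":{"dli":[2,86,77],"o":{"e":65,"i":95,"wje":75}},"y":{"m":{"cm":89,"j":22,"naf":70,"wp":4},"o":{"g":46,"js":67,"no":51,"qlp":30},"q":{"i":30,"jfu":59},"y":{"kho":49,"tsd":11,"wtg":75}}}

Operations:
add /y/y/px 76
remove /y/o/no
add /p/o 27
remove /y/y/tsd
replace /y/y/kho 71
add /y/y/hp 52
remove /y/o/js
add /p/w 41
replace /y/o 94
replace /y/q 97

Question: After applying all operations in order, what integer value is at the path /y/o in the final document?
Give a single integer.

Answer: 94

Derivation:
After op 1 (add /y/y/px 76): {"p":{"dli":[2,86,77],"o":{"e":65,"i":95,"wje":75}},"y":{"m":{"cm":89,"j":22,"naf":70,"wp":4},"o":{"g":46,"js":67,"no":51,"qlp":30},"q":{"i":30,"jfu":59},"y":{"kho":49,"px":76,"tsd":11,"wtg":75}}}
After op 2 (remove /y/o/no): {"p":{"dli":[2,86,77],"o":{"e":65,"i":95,"wje":75}},"y":{"m":{"cm":89,"j":22,"naf":70,"wp":4},"o":{"g":46,"js":67,"qlp":30},"q":{"i":30,"jfu":59},"y":{"kho":49,"px":76,"tsd":11,"wtg":75}}}
After op 3 (add /p/o 27): {"p":{"dli":[2,86,77],"o":27},"y":{"m":{"cm":89,"j":22,"naf":70,"wp":4},"o":{"g":46,"js":67,"qlp":30},"q":{"i":30,"jfu":59},"y":{"kho":49,"px":76,"tsd":11,"wtg":75}}}
After op 4 (remove /y/y/tsd): {"p":{"dli":[2,86,77],"o":27},"y":{"m":{"cm":89,"j":22,"naf":70,"wp":4},"o":{"g":46,"js":67,"qlp":30},"q":{"i":30,"jfu":59},"y":{"kho":49,"px":76,"wtg":75}}}
After op 5 (replace /y/y/kho 71): {"p":{"dli":[2,86,77],"o":27},"y":{"m":{"cm":89,"j":22,"naf":70,"wp":4},"o":{"g":46,"js":67,"qlp":30},"q":{"i":30,"jfu":59},"y":{"kho":71,"px":76,"wtg":75}}}
After op 6 (add /y/y/hp 52): {"p":{"dli":[2,86,77],"o":27},"y":{"m":{"cm":89,"j":22,"naf":70,"wp":4},"o":{"g":46,"js":67,"qlp":30},"q":{"i":30,"jfu":59},"y":{"hp":52,"kho":71,"px":76,"wtg":75}}}
After op 7 (remove /y/o/js): {"p":{"dli":[2,86,77],"o":27},"y":{"m":{"cm":89,"j":22,"naf":70,"wp":4},"o":{"g":46,"qlp":30},"q":{"i":30,"jfu":59},"y":{"hp":52,"kho":71,"px":76,"wtg":75}}}
After op 8 (add /p/w 41): {"p":{"dli":[2,86,77],"o":27,"w":41},"y":{"m":{"cm":89,"j":22,"naf":70,"wp":4},"o":{"g":46,"qlp":30},"q":{"i":30,"jfu":59},"y":{"hp":52,"kho":71,"px":76,"wtg":75}}}
After op 9 (replace /y/o 94): {"p":{"dli":[2,86,77],"o":27,"w":41},"y":{"m":{"cm":89,"j":22,"naf":70,"wp":4},"o":94,"q":{"i":30,"jfu":59},"y":{"hp":52,"kho":71,"px":76,"wtg":75}}}
After op 10 (replace /y/q 97): {"p":{"dli":[2,86,77],"o":27,"w":41},"y":{"m":{"cm":89,"j":22,"naf":70,"wp":4},"o":94,"q":97,"y":{"hp":52,"kho":71,"px":76,"wtg":75}}}
Value at /y/o: 94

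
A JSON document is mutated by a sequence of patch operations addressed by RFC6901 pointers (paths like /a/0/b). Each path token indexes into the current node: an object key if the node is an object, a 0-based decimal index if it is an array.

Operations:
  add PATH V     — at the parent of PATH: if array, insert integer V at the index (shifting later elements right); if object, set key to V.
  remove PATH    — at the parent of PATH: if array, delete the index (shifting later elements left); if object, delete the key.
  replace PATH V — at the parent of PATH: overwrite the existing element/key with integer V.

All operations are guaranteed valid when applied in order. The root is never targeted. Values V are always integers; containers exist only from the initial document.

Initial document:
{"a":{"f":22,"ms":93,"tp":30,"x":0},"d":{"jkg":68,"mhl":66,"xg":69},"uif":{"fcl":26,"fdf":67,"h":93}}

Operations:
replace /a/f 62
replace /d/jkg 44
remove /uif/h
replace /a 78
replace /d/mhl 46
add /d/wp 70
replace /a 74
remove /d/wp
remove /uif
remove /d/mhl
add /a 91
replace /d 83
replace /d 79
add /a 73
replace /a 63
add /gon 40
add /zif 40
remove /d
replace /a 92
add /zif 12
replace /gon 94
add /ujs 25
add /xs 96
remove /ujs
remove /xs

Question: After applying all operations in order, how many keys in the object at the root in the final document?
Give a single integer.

Answer: 3

Derivation:
After op 1 (replace /a/f 62): {"a":{"f":62,"ms":93,"tp":30,"x":0},"d":{"jkg":68,"mhl":66,"xg":69},"uif":{"fcl":26,"fdf":67,"h":93}}
After op 2 (replace /d/jkg 44): {"a":{"f":62,"ms":93,"tp":30,"x":0},"d":{"jkg":44,"mhl":66,"xg":69},"uif":{"fcl":26,"fdf":67,"h":93}}
After op 3 (remove /uif/h): {"a":{"f":62,"ms":93,"tp":30,"x":0},"d":{"jkg":44,"mhl":66,"xg":69},"uif":{"fcl":26,"fdf":67}}
After op 4 (replace /a 78): {"a":78,"d":{"jkg":44,"mhl":66,"xg":69},"uif":{"fcl":26,"fdf":67}}
After op 5 (replace /d/mhl 46): {"a":78,"d":{"jkg":44,"mhl":46,"xg":69},"uif":{"fcl":26,"fdf":67}}
After op 6 (add /d/wp 70): {"a":78,"d":{"jkg":44,"mhl":46,"wp":70,"xg":69},"uif":{"fcl":26,"fdf":67}}
After op 7 (replace /a 74): {"a":74,"d":{"jkg":44,"mhl":46,"wp":70,"xg":69},"uif":{"fcl":26,"fdf":67}}
After op 8 (remove /d/wp): {"a":74,"d":{"jkg":44,"mhl":46,"xg":69},"uif":{"fcl":26,"fdf":67}}
After op 9 (remove /uif): {"a":74,"d":{"jkg":44,"mhl":46,"xg":69}}
After op 10 (remove /d/mhl): {"a":74,"d":{"jkg":44,"xg":69}}
After op 11 (add /a 91): {"a":91,"d":{"jkg":44,"xg":69}}
After op 12 (replace /d 83): {"a":91,"d":83}
After op 13 (replace /d 79): {"a":91,"d":79}
After op 14 (add /a 73): {"a":73,"d":79}
After op 15 (replace /a 63): {"a":63,"d":79}
After op 16 (add /gon 40): {"a":63,"d":79,"gon":40}
After op 17 (add /zif 40): {"a":63,"d":79,"gon":40,"zif":40}
After op 18 (remove /d): {"a":63,"gon":40,"zif":40}
After op 19 (replace /a 92): {"a":92,"gon":40,"zif":40}
After op 20 (add /zif 12): {"a":92,"gon":40,"zif":12}
After op 21 (replace /gon 94): {"a":92,"gon":94,"zif":12}
After op 22 (add /ujs 25): {"a":92,"gon":94,"ujs":25,"zif":12}
After op 23 (add /xs 96): {"a":92,"gon":94,"ujs":25,"xs":96,"zif":12}
After op 24 (remove /ujs): {"a":92,"gon":94,"xs":96,"zif":12}
After op 25 (remove /xs): {"a":92,"gon":94,"zif":12}
Size at the root: 3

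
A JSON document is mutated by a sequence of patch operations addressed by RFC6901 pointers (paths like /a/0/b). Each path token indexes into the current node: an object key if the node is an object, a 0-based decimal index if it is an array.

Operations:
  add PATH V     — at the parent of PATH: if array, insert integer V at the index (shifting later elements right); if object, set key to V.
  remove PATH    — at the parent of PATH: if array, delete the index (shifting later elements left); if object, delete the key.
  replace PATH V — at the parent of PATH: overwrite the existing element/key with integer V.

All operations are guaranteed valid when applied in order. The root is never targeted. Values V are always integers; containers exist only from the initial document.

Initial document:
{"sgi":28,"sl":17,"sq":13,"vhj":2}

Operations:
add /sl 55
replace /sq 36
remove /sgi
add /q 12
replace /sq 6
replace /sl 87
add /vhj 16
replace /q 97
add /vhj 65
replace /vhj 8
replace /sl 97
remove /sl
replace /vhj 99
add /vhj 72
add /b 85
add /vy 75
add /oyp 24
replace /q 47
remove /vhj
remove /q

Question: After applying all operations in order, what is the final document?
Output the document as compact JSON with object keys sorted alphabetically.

Answer: {"b":85,"oyp":24,"sq":6,"vy":75}

Derivation:
After op 1 (add /sl 55): {"sgi":28,"sl":55,"sq":13,"vhj":2}
After op 2 (replace /sq 36): {"sgi":28,"sl":55,"sq":36,"vhj":2}
After op 3 (remove /sgi): {"sl":55,"sq":36,"vhj":2}
After op 4 (add /q 12): {"q":12,"sl":55,"sq":36,"vhj":2}
After op 5 (replace /sq 6): {"q":12,"sl":55,"sq":6,"vhj":2}
After op 6 (replace /sl 87): {"q":12,"sl":87,"sq":6,"vhj":2}
After op 7 (add /vhj 16): {"q":12,"sl":87,"sq":6,"vhj":16}
After op 8 (replace /q 97): {"q":97,"sl":87,"sq":6,"vhj":16}
After op 9 (add /vhj 65): {"q":97,"sl":87,"sq":6,"vhj":65}
After op 10 (replace /vhj 8): {"q":97,"sl":87,"sq":6,"vhj":8}
After op 11 (replace /sl 97): {"q":97,"sl":97,"sq":6,"vhj":8}
After op 12 (remove /sl): {"q":97,"sq":6,"vhj":8}
After op 13 (replace /vhj 99): {"q":97,"sq":6,"vhj":99}
After op 14 (add /vhj 72): {"q":97,"sq":6,"vhj":72}
After op 15 (add /b 85): {"b":85,"q":97,"sq":6,"vhj":72}
After op 16 (add /vy 75): {"b":85,"q":97,"sq":6,"vhj":72,"vy":75}
After op 17 (add /oyp 24): {"b":85,"oyp":24,"q":97,"sq":6,"vhj":72,"vy":75}
After op 18 (replace /q 47): {"b":85,"oyp":24,"q":47,"sq":6,"vhj":72,"vy":75}
After op 19 (remove /vhj): {"b":85,"oyp":24,"q":47,"sq":6,"vy":75}
After op 20 (remove /q): {"b":85,"oyp":24,"sq":6,"vy":75}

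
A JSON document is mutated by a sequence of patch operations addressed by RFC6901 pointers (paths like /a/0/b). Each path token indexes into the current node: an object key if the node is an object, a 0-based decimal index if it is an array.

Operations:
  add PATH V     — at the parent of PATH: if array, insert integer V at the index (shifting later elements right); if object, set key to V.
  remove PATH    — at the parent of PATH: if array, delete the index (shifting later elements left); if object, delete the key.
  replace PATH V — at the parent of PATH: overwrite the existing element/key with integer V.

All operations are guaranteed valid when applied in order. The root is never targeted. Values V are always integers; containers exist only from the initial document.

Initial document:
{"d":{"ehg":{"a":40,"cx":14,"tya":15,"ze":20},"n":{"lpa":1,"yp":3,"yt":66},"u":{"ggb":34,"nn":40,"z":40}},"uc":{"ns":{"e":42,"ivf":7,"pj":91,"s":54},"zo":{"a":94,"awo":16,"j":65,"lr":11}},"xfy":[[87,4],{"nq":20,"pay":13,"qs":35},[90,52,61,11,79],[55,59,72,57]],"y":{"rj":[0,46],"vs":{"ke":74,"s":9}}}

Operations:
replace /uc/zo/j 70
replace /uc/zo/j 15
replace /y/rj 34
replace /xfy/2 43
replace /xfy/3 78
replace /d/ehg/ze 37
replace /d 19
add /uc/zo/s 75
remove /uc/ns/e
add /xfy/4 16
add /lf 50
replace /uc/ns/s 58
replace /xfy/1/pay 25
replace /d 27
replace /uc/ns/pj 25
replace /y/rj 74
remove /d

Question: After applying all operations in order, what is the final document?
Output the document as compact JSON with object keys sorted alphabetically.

Answer: {"lf":50,"uc":{"ns":{"ivf":7,"pj":25,"s":58},"zo":{"a":94,"awo":16,"j":15,"lr":11,"s":75}},"xfy":[[87,4],{"nq":20,"pay":25,"qs":35},43,78,16],"y":{"rj":74,"vs":{"ke":74,"s":9}}}

Derivation:
After op 1 (replace /uc/zo/j 70): {"d":{"ehg":{"a":40,"cx":14,"tya":15,"ze":20},"n":{"lpa":1,"yp":3,"yt":66},"u":{"ggb":34,"nn":40,"z":40}},"uc":{"ns":{"e":42,"ivf":7,"pj":91,"s":54},"zo":{"a":94,"awo":16,"j":70,"lr":11}},"xfy":[[87,4],{"nq":20,"pay":13,"qs":35},[90,52,61,11,79],[55,59,72,57]],"y":{"rj":[0,46],"vs":{"ke":74,"s":9}}}
After op 2 (replace /uc/zo/j 15): {"d":{"ehg":{"a":40,"cx":14,"tya":15,"ze":20},"n":{"lpa":1,"yp":3,"yt":66},"u":{"ggb":34,"nn":40,"z":40}},"uc":{"ns":{"e":42,"ivf":7,"pj":91,"s":54},"zo":{"a":94,"awo":16,"j":15,"lr":11}},"xfy":[[87,4],{"nq":20,"pay":13,"qs":35},[90,52,61,11,79],[55,59,72,57]],"y":{"rj":[0,46],"vs":{"ke":74,"s":9}}}
After op 3 (replace /y/rj 34): {"d":{"ehg":{"a":40,"cx":14,"tya":15,"ze":20},"n":{"lpa":1,"yp":3,"yt":66},"u":{"ggb":34,"nn":40,"z":40}},"uc":{"ns":{"e":42,"ivf":7,"pj":91,"s":54},"zo":{"a":94,"awo":16,"j":15,"lr":11}},"xfy":[[87,4],{"nq":20,"pay":13,"qs":35},[90,52,61,11,79],[55,59,72,57]],"y":{"rj":34,"vs":{"ke":74,"s":9}}}
After op 4 (replace /xfy/2 43): {"d":{"ehg":{"a":40,"cx":14,"tya":15,"ze":20},"n":{"lpa":1,"yp":3,"yt":66},"u":{"ggb":34,"nn":40,"z":40}},"uc":{"ns":{"e":42,"ivf":7,"pj":91,"s":54},"zo":{"a":94,"awo":16,"j":15,"lr":11}},"xfy":[[87,4],{"nq":20,"pay":13,"qs":35},43,[55,59,72,57]],"y":{"rj":34,"vs":{"ke":74,"s":9}}}
After op 5 (replace /xfy/3 78): {"d":{"ehg":{"a":40,"cx":14,"tya":15,"ze":20},"n":{"lpa":1,"yp":3,"yt":66},"u":{"ggb":34,"nn":40,"z":40}},"uc":{"ns":{"e":42,"ivf":7,"pj":91,"s":54},"zo":{"a":94,"awo":16,"j":15,"lr":11}},"xfy":[[87,4],{"nq":20,"pay":13,"qs":35},43,78],"y":{"rj":34,"vs":{"ke":74,"s":9}}}
After op 6 (replace /d/ehg/ze 37): {"d":{"ehg":{"a":40,"cx":14,"tya":15,"ze":37},"n":{"lpa":1,"yp":3,"yt":66},"u":{"ggb":34,"nn":40,"z":40}},"uc":{"ns":{"e":42,"ivf":7,"pj":91,"s":54},"zo":{"a":94,"awo":16,"j":15,"lr":11}},"xfy":[[87,4],{"nq":20,"pay":13,"qs":35},43,78],"y":{"rj":34,"vs":{"ke":74,"s":9}}}
After op 7 (replace /d 19): {"d":19,"uc":{"ns":{"e":42,"ivf":7,"pj":91,"s":54},"zo":{"a":94,"awo":16,"j":15,"lr":11}},"xfy":[[87,4],{"nq":20,"pay":13,"qs":35},43,78],"y":{"rj":34,"vs":{"ke":74,"s":9}}}
After op 8 (add /uc/zo/s 75): {"d":19,"uc":{"ns":{"e":42,"ivf":7,"pj":91,"s":54},"zo":{"a":94,"awo":16,"j":15,"lr":11,"s":75}},"xfy":[[87,4],{"nq":20,"pay":13,"qs":35},43,78],"y":{"rj":34,"vs":{"ke":74,"s":9}}}
After op 9 (remove /uc/ns/e): {"d":19,"uc":{"ns":{"ivf":7,"pj":91,"s":54},"zo":{"a":94,"awo":16,"j":15,"lr":11,"s":75}},"xfy":[[87,4],{"nq":20,"pay":13,"qs":35},43,78],"y":{"rj":34,"vs":{"ke":74,"s":9}}}
After op 10 (add /xfy/4 16): {"d":19,"uc":{"ns":{"ivf":7,"pj":91,"s":54},"zo":{"a":94,"awo":16,"j":15,"lr":11,"s":75}},"xfy":[[87,4],{"nq":20,"pay":13,"qs":35},43,78,16],"y":{"rj":34,"vs":{"ke":74,"s":9}}}
After op 11 (add /lf 50): {"d":19,"lf":50,"uc":{"ns":{"ivf":7,"pj":91,"s":54},"zo":{"a":94,"awo":16,"j":15,"lr":11,"s":75}},"xfy":[[87,4],{"nq":20,"pay":13,"qs":35},43,78,16],"y":{"rj":34,"vs":{"ke":74,"s":9}}}
After op 12 (replace /uc/ns/s 58): {"d":19,"lf":50,"uc":{"ns":{"ivf":7,"pj":91,"s":58},"zo":{"a":94,"awo":16,"j":15,"lr":11,"s":75}},"xfy":[[87,4],{"nq":20,"pay":13,"qs":35},43,78,16],"y":{"rj":34,"vs":{"ke":74,"s":9}}}
After op 13 (replace /xfy/1/pay 25): {"d":19,"lf":50,"uc":{"ns":{"ivf":7,"pj":91,"s":58},"zo":{"a":94,"awo":16,"j":15,"lr":11,"s":75}},"xfy":[[87,4],{"nq":20,"pay":25,"qs":35},43,78,16],"y":{"rj":34,"vs":{"ke":74,"s":9}}}
After op 14 (replace /d 27): {"d":27,"lf":50,"uc":{"ns":{"ivf":7,"pj":91,"s":58},"zo":{"a":94,"awo":16,"j":15,"lr":11,"s":75}},"xfy":[[87,4],{"nq":20,"pay":25,"qs":35},43,78,16],"y":{"rj":34,"vs":{"ke":74,"s":9}}}
After op 15 (replace /uc/ns/pj 25): {"d":27,"lf":50,"uc":{"ns":{"ivf":7,"pj":25,"s":58},"zo":{"a":94,"awo":16,"j":15,"lr":11,"s":75}},"xfy":[[87,4],{"nq":20,"pay":25,"qs":35},43,78,16],"y":{"rj":34,"vs":{"ke":74,"s":9}}}
After op 16 (replace /y/rj 74): {"d":27,"lf":50,"uc":{"ns":{"ivf":7,"pj":25,"s":58},"zo":{"a":94,"awo":16,"j":15,"lr":11,"s":75}},"xfy":[[87,4],{"nq":20,"pay":25,"qs":35},43,78,16],"y":{"rj":74,"vs":{"ke":74,"s":9}}}
After op 17 (remove /d): {"lf":50,"uc":{"ns":{"ivf":7,"pj":25,"s":58},"zo":{"a":94,"awo":16,"j":15,"lr":11,"s":75}},"xfy":[[87,4],{"nq":20,"pay":25,"qs":35},43,78,16],"y":{"rj":74,"vs":{"ke":74,"s":9}}}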